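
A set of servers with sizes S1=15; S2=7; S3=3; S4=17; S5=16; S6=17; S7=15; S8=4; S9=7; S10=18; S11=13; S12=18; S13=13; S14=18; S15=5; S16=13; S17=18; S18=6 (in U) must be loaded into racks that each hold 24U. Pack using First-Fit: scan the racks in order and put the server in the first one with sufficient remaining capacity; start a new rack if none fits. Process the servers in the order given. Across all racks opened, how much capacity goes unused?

65

Put S1 (15U) in rack 1; 9U remain.
Put S2 (7U) in rack 1; 2U remain.
Put S3 (3U) in rack 2; 21U remain.
Put S4 (17U) in rack 2; 4U remain.
Put S5 (16U) in rack 3; 8U remain.
Put S6 (17U) in rack 4; 7U remain.
Put S7 (15U) in rack 5; 9U remain.
Put S8 (4U) in rack 2; 0U remain.
Put S9 (7U) in rack 3; 1U remain.
Put S10 (18U) in rack 6; 6U remain.
Put S11 (13U) in rack 7; 11U remain.
Put S12 (18U) in rack 8; 6U remain.
Put S13 (13U) in rack 9; 11U remain.
Put S14 (18U) in rack 10; 6U remain.
Put S15 (5U) in rack 4; 2U remain.
Put S16 (13U) in rack 11; 11U remain.
Put S17 (18U) in rack 12; 6U remain.
Put S18 (6U) in rack 5; 3U remain.
12 racks × 24U = 288U; used 223U; unused 65U.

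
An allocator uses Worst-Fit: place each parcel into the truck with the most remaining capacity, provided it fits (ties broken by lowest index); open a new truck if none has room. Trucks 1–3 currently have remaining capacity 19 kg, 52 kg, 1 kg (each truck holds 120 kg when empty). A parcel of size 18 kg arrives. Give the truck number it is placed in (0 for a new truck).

2

Trucks with room: truck 1 (19 kg), truck 2 (52 kg).
Most room is truck 2 with 52 kg free.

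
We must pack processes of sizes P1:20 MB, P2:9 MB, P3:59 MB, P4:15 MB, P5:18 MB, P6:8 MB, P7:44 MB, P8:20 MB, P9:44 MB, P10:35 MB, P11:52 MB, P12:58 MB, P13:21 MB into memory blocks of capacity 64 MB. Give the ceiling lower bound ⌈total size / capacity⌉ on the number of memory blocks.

7

Total size = 20 + 9 + 59 + 15 + 18 + 8 + 44 + 20 + 44 + 35 + 52 + 58 + 21 = 403 MB.
⌈403 / 64⌉ = 7.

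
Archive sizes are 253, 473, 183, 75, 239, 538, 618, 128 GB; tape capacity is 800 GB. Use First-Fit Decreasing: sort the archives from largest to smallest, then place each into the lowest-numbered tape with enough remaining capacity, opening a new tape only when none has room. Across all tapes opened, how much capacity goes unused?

Sorted descending: 618, 538, 473, 253, 239, 183, 128, 75.
618 GB → tape 1 (remaining 182 GB)
538 GB → tape 2 (remaining 262 GB)
473 GB → tape 3 (remaining 327 GB)
253 GB → tape 2 (remaining 9 GB)
239 GB → tape 3 (remaining 88 GB)
183 GB → tape 4 (remaining 617 GB)
128 GB → tape 1 (remaining 54 GB)
75 GB → tape 3 (remaining 13 GB)
4 tapes × 800 GB = 3200 GB; used 2507 GB; unused 693 GB.

693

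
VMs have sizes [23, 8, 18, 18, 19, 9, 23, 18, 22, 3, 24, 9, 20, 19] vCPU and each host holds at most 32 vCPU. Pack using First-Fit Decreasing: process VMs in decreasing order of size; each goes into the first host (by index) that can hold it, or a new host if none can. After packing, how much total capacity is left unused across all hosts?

Sorted descending: 24, 23, 23, 22, 20, 19, 19, 18, 18, 18, 9, 9, 8, 3.
Put 24 vCPU in host 1; 8 vCPU remain.
Put 23 vCPU in host 2; 9 vCPU remain.
Put 23 vCPU in host 3; 9 vCPU remain.
Put 22 vCPU in host 4; 10 vCPU remain.
Put 20 vCPU in host 5; 12 vCPU remain.
Put 19 vCPU in host 6; 13 vCPU remain.
Put 19 vCPU in host 7; 13 vCPU remain.
Put 18 vCPU in host 8; 14 vCPU remain.
Put 18 vCPU in host 9; 14 vCPU remain.
Put 18 vCPU in host 10; 14 vCPU remain.
Put 9 vCPU in host 2; 0 vCPU remain.
Put 9 vCPU in host 3; 0 vCPU remain.
Put 8 vCPU in host 1; 0 vCPU remain.
Put 3 vCPU in host 4; 7 vCPU remain.
10 hosts × 32 vCPU = 320 vCPU; used 233 vCPU; unused 87 vCPU.

87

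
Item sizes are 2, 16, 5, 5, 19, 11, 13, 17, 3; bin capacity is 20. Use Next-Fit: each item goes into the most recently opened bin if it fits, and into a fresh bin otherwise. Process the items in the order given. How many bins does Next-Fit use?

2 → bin 1 (remaining 18)
16 → bin 1 (remaining 2)
5 → bin 2 (remaining 15)
5 → bin 2 (remaining 10)
19 → bin 3 (remaining 1)
11 → bin 4 (remaining 9)
13 → bin 5 (remaining 7)
17 → bin 6 (remaining 3)
3 → bin 6 (remaining 0)

6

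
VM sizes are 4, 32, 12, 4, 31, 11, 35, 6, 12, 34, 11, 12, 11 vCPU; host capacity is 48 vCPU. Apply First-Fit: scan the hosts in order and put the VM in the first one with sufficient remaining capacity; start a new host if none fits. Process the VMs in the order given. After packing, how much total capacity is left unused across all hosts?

Put 4 vCPU in host 1; 44 vCPU remain.
Put 32 vCPU in host 1; 12 vCPU remain.
Put 12 vCPU in host 1; 0 vCPU remain.
Put 4 vCPU in host 2; 44 vCPU remain.
Put 31 vCPU in host 2; 13 vCPU remain.
Put 11 vCPU in host 2; 2 vCPU remain.
Put 35 vCPU in host 3; 13 vCPU remain.
Put 6 vCPU in host 3; 7 vCPU remain.
Put 12 vCPU in host 4; 36 vCPU remain.
Put 34 vCPU in host 4; 2 vCPU remain.
Put 11 vCPU in host 5; 37 vCPU remain.
Put 12 vCPU in host 5; 25 vCPU remain.
Put 11 vCPU in host 5; 14 vCPU remain.
5 hosts × 48 vCPU = 240 vCPU; used 215 vCPU; unused 25 vCPU.

25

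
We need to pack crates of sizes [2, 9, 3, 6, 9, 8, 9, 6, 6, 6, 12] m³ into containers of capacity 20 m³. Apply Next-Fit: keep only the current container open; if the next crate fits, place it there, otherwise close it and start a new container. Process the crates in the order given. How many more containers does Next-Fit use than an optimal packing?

1

Next-Fit: [2,9,3,6] [9,8] [9,6] [6,6] [12] → 5 containers.
Total size 76 m³; any packing needs at least ⌈76/20⌉ = 4 containers.
An optimal packing achieves that bound: [12,8] [9,9,2] [9,6,3] [6,6,6] → 4 containers.
Excess: 5 − 4 = 1.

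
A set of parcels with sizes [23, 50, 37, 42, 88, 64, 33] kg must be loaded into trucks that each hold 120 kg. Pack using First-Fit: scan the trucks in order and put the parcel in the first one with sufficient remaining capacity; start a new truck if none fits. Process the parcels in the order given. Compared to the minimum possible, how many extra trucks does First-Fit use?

1

First-Fit: [23,50,37] [42,64] [88] [33] → 4 trucks.
Total size 337 kg; any packing needs at least ⌈337/120⌉ = 3 trucks.
An optimal packing achieves that bound: [88,23] [64,50] [42,37,33] → 3 trucks.
Excess: 4 − 3 = 1.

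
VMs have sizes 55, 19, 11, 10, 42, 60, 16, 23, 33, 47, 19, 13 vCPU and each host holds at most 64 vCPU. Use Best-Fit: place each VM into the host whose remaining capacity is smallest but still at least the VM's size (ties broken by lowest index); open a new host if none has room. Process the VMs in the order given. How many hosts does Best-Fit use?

Put 55 vCPU in host 1; 9 vCPU remain.
Put 19 vCPU in host 2; 45 vCPU remain.
Put 11 vCPU in host 2; 34 vCPU remain.
Put 10 vCPU in host 2; 24 vCPU remain.
Put 42 vCPU in host 3; 22 vCPU remain.
Put 60 vCPU in host 4; 4 vCPU remain.
Put 16 vCPU in host 3; 6 vCPU remain.
Put 23 vCPU in host 2; 1 vCPU remain.
Put 33 vCPU in host 5; 31 vCPU remain.
Put 47 vCPU in host 6; 17 vCPU remain.
Put 19 vCPU in host 5; 12 vCPU remain.
Put 13 vCPU in host 6; 4 vCPU remain.

6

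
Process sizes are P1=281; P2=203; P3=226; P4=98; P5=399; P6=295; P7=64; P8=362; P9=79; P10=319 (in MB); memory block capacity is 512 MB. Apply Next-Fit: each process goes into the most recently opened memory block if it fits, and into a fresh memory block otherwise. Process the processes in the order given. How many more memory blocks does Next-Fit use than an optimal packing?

Next-Fit: [281,203] [226,98] [399] [295,64] [362,79] [319] → 6 memory blocks.
Total size 2326 MB; any packing needs at least ⌈2326/512⌉ = 5 memory blocks.
An optimal packing achieves that bound: [399,98] [362,79,64] [319] [295,203] [281,226] → 5 memory blocks.
Excess: 6 − 5 = 1.

1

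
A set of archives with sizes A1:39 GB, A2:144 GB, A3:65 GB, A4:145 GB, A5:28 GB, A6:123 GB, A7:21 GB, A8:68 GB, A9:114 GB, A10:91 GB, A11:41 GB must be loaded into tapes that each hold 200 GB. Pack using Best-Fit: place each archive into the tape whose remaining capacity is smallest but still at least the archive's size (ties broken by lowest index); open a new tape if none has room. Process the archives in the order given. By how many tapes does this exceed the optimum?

Best-Fit: [39,144] [65,123] [145,28,21] [68,114] [91,41] → 5 tapes.
Total size 879 GB; any packing needs at least ⌈879/200⌉ = 5 tapes.
So 5 is already optimal.

0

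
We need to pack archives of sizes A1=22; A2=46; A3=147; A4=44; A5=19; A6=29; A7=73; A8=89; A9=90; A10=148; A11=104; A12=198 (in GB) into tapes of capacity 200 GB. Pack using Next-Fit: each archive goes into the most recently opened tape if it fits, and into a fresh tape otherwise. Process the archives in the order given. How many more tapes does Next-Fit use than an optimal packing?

Next-Fit: [22,46] [147,44] [19,29,73] [89,90] [148] [104] [198] → 7 tapes.
Total size 1009 GB; any packing needs at least ⌈1009/200⌉ = 6 tapes.
An optimal packing achieves that bound: [198] [148,46] [147,44] [104,90] [89,73,29] [22,19] → 6 tapes.
Excess: 7 − 6 = 1.

1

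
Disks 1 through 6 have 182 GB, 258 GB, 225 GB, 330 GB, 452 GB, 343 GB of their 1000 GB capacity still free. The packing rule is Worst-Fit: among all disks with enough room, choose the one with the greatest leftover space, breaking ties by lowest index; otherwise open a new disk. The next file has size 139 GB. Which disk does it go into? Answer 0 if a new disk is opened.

5

Disks with room: disk 1 (182 GB), disk 2 (258 GB), disk 3 (225 GB), disk 4 (330 GB), disk 5 (452 GB), disk 6 (343 GB).
Most room is disk 5 with 452 GB free.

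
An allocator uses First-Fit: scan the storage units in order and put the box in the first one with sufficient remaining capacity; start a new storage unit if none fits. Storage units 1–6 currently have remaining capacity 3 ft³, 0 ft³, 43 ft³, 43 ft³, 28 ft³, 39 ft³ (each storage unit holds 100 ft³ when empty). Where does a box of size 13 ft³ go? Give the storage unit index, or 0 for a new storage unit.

Storage units with room: storage unit 3 (43 ft³), storage unit 4 (43 ft³), storage unit 5 (28 ft³), storage unit 6 (39 ft³).
The first with room is storage unit 3.

3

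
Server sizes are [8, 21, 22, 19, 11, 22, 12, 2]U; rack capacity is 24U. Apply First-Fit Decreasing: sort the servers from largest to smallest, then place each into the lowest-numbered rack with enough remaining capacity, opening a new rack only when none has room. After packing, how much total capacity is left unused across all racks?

27

Sorted descending: 22, 22, 21, 19, 12, 11, 8, 2.
rack 1: place 22U, 2U left
rack 2: place 22U, 2U left
rack 3: place 21U, 3U left
rack 4: place 19U, 5U left
rack 5: place 12U, 12U left
rack 5: place 11U, 1U left
rack 6: place 8U, 16U left
rack 1: place 2U, 0U left
6 racks × 24U = 144U; used 117U; unused 27U.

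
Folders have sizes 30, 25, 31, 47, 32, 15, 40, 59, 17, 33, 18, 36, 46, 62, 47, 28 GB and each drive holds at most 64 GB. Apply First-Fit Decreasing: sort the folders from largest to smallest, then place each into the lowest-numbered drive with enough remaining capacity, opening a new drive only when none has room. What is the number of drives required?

10

Sorted descending: 62, 59, 47, 47, 46, 40, 36, 33, 32, 31, 30, 28, 25, 18, 17, 15.
62 GB → drive 1 (remaining 2 GB)
59 GB → drive 2 (remaining 5 GB)
47 GB → drive 3 (remaining 17 GB)
47 GB → drive 4 (remaining 17 GB)
46 GB → drive 5 (remaining 18 GB)
40 GB → drive 6 (remaining 24 GB)
36 GB → drive 7 (remaining 28 GB)
33 GB → drive 8 (remaining 31 GB)
32 GB → drive 9 (remaining 32 GB)
31 GB → drive 8 (remaining 0 GB)
30 GB → drive 9 (remaining 2 GB)
28 GB → drive 7 (remaining 0 GB)
25 GB → drive 10 (remaining 39 GB)
18 GB → drive 5 (remaining 0 GB)
17 GB → drive 3 (remaining 0 GB)
15 GB → drive 4 (remaining 2 GB)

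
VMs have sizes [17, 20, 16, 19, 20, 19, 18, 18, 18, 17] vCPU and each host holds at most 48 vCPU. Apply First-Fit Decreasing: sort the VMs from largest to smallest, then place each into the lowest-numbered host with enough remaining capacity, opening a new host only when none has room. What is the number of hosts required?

5

Sorted descending: 20, 20, 19, 19, 18, 18, 18, 17, 17, 16.
20 vCPU → host 1 (remaining 28 vCPU)
20 vCPU → host 1 (remaining 8 vCPU)
19 vCPU → host 2 (remaining 29 vCPU)
19 vCPU → host 2 (remaining 10 vCPU)
18 vCPU → host 3 (remaining 30 vCPU)
18 vCPU → host 3 (remaining 12 vCPU)
18 vCPU → host 4 (remaining 30 vCPU)
17 vCPU → host 4 (remaining 13 vCPU)
17 vCPU → host 5 (remaining 31 vCPU)
16 vCPU → host 5 (remaining 15 vCPU)
Final hosts: [20,20] [19,19] [18,18] [18,17] [17,16].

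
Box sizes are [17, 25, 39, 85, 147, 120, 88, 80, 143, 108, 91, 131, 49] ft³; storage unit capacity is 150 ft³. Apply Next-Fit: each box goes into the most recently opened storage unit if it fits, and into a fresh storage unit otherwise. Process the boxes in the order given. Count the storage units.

Put 17 ft³ in storage unit 1; 133 ft³ remain.
Put 25 ft³ in storage unit 1; 108 ft³ remain.
Put 39 ft³ in storage unit 1; 69 ft³ remain.
Put 85 ft³ in storage unit 2; 65 ft³ remain.
Put 147 ft³ in storage unit 3; 3 ft³ remain.
Put 120 ft³ in storage unit 4; 30 ft³ remain.
Put 88 ft³ in storage unit 5; 62 ft³ remain.
Put 80 ft³ in storage unit 6; 70 ft³ remain.
Put 143 ft³ in storage unit 7; 7 ft³ remain.
Put 108 ft³ in storage unit 8; 42 ft³ remain.
Put 91 ft³ in storage unit 9; 59 ft³ remain.
Put 131 ft³ in storage unit 10; 19 ft³ remain.
Put 49 ft³ in storage unit 11; 101 ft³ remain.
Final storage units: [17,25,39] [85] [147] [120] [88] [80] [143] [108] [91] [131] [49].

11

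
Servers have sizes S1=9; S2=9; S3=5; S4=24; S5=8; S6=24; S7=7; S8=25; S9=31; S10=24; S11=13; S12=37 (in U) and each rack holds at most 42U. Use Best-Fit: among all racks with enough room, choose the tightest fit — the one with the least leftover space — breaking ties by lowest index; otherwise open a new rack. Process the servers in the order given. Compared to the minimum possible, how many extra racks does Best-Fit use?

1

Best-Fit: [9,9,5] [24,8,7] [24] [25,13] [31] [24] [37] → 7 racks.
Total size 216U; any packing needs at least ⌈216/42⌉ = 6 racks.
An optimal packing achieves that bound: [37,5] [31,9] [25,13] [24,9,8] [24,7] [24] → 6 racks.
Excess: 7 − 6 = 1.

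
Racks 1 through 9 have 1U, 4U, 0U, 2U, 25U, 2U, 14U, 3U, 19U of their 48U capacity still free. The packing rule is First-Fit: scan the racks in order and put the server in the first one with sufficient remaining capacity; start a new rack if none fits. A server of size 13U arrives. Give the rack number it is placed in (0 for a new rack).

Racks with room: rack 5 (25U), rack 7 (14U), rack 9 (19U).
The first with room is rack 5.

5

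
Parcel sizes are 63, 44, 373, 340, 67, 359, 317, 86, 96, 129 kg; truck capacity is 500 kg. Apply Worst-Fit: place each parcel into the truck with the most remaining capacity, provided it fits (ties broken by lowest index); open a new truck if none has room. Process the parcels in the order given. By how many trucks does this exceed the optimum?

Worst-Fit: [63,44,373] [340,67] [359,96] [317,86] [129] → 5 trucks.
Total size 1874 kg; any packing needs at least ⌈1874/500⌉ = 4 trucks.
An optimal packing achieves that bound: [373,96] [359,129] [340,86,67] [317,63,44] → 4 trucks.
Excess: 5 − 4 = 1.

1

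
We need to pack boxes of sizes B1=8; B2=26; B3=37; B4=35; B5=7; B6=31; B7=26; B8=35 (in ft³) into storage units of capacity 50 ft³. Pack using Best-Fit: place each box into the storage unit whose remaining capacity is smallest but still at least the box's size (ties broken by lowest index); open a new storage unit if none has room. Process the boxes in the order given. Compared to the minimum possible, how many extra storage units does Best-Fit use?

Best-Fit: [8,26] [37,7] [35] [31] [26] [35] → 6 storage units.
6 boxes exceed 25 ft³ (half the capacity), and no two of those can share a storage unit, so at least 6 storage units are needed.
So 6 is already optimal.

0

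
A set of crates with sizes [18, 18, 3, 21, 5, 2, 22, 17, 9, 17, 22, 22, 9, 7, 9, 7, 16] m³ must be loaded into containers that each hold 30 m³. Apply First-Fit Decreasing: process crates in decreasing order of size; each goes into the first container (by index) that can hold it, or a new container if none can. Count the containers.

Sorted descending: 22, 22, 22, 21, 18, 18, 17, 17, 16, 9, 9, 9, 7, 7, 5, 3, 2.
container 1: place 22 m³, 8 m³ left
container 2: place 22 m³, 8 m³ left
container 3: place 22 m³, 8 m³ left
container 4: place 21 m³, 9 m³ left
container 5: place 18 m³, 12 m³ left
container 6: place 18 m³, 12 m³ left
container 7: place 17 m³, 13 m³ left
container 8: place 17 m³, 13 m³ left
container 9: place 16 m³, 14 m³ left
container 4: place 9 m³, 0 m³ left
container 5: place 9 m³, 3 m³ left
container 6: place 9 m³, 3 m³ left
container 1: place 7 m³, 1 m³ left
container 2: place 7 m³, 1 m³ left
container 3: place 5 m³, 3 m³ left
container 3: place 3 m³, 0 m³ left
container 5: place 2 m³, 1 m³ left
Final containers: [22,7] [22,7] [22,5,3] [21,9] [18,9,2] [18,9] [17] [17] [16].

9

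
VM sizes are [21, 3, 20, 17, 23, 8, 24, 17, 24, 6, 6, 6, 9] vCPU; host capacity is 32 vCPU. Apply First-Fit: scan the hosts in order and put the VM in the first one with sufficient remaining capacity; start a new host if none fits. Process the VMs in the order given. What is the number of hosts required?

host 1: place 21 vCPU, 11 vCPU left
host 1: place 3 vCPU, 8 vCPU left
host 2: place 20 vCPU, 12 vCPU left
host 3: place 17 vCPU, 15 vCPU left
host 4: place 23 vCPU, 9 vCPU left
host 1: place 8 vCPU, 0 vCPU left
host 5: place 24 vCPU, 8 vCPU left
host 6: place 17 vCPU, 15 vCPU left
host 7: place 24 vCPU, 8 vCPU left
host 2: place 6 vCPU, 6 vCPU left
host 2: place 6 vCPU, 0 vCPU left
host 3: place 6 vCPU, 9 vCPU left
host 3: place 9 vCPU, 0 vCPU left
Final hosts: [21,3,8] [20,6,6] [17,6,9] [23] [24] [17] [24].

7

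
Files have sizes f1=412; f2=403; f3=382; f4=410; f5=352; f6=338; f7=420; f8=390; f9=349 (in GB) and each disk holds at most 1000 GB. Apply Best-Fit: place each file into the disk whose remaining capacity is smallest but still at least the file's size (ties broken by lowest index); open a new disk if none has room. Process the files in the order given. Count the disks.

5 disks

f1 (412 GB) → disk 1 (remaining 588 GB)
f2 (403 GB) → disk 1 (remaining 185 GB)
f3 (382 GB) → disk 2 (remaining 618 GB)
f4 (410 GB) → disk 2 (remaining 208 GB)
f5 (352 GB) → disk 3 (remaining 648 GB)
f6 (338 GB) → disk 3 (remaining 310 GB)
f7 (420 GB) → disk 4 (remaining 580 GB)
f8 (390 GB) → disk 4 (remaining 190 GB)
f9 (349 GB) → disk 5 (remaining 651 GB)
Final disks: [412,403] [382,410] [352,338] [420,390] [349].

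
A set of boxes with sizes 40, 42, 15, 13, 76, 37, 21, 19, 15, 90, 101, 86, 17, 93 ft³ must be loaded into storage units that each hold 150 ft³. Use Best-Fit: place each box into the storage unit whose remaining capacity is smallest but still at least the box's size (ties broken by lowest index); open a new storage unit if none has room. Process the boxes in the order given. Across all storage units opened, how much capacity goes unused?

storage unit 1: place 40 ft³, 110 ft³ left
storage unit 1: place 42 ft³, 68 ft³ left
storage unit 1: place 15 ft³, 53 ft³ left
storage unit 1: place 13 ft³, 40 ft³ left
storage unit 2: place 76 ft³, 74 ft³ left
storage unit 1: place 37 ft³, 3 ft³ left
storage unit 2: place 21 ft³, 53 ft³ left
storage unit 2: place 19 ft³, 34 ft³ left
storage unit 2: place 15 ft³, 19 ft³ left
storage unit 3: place 90 ft³, 60 ft³ left
storage unit 4: place 101 ft³, 49 ft³ left
storage unit 5: place 86 ft³, 64 ft³ left
storage unit 2: place 17 ft³, 2 ft³ left
storage unit 6: place 93 ft³, 57 ft³ left
6 storage units × 150 ft³ = 900 ft³; used 665 ft³; unused 235 ft³.

235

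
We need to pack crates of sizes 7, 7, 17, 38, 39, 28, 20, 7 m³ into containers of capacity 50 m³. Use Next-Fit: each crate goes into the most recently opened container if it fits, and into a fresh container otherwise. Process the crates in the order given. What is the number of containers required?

5

7 m³ → container 1 (remaining 43 m³)
7 m³ → container 1 (remaining 36 m³)
17 m³ → container 1 (remaining 19 m³)
38 m³ → container 2 (remaining 12 m³)
39 m³ → container 3 (remaining 11 m³)
28 m³ → container 4 (remaining 22 m³)
20 m³ → container 4 (remaining 2 m³)
7 m³ → container 5 (remaining 43 m³)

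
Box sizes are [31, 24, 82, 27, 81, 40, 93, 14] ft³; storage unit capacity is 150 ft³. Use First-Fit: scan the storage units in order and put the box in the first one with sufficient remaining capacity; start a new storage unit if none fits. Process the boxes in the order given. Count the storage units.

storage unit 1: place 31 ft³, 119 ft³ left
storage unit 1: place 24 ft³, 95 ft³ left
storage unit 1: place 82 ft³, 13 ft³ left
storage unit 2: place 27 ft³, 123 ft³ left
storage unit 2: place 81 ft³, 42 ft³ left
storage unit 2: place 40 ft³, 2 ft³ left
storage unit 3: place 93 ft³, 57 ft³ left
storage unit 3: place 14 ft³, 43 ft³ left
Final storage units: [31,24,82] [27,81,40] [93,14].

3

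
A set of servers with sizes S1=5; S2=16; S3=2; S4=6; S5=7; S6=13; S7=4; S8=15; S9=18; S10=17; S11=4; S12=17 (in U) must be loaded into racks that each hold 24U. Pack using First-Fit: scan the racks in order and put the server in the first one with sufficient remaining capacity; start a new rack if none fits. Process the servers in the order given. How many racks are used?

S1 (5U) → rack 1 (remaining 19U)
S2 (16U) → rack 1 (remaining 3U)
S3 (2U) → rack 1 (remaining 1U)
S4 (6U) → rack 2 (remaining 18U)
S5 (7U) → rack 2 (remaining 11U)
S6 (13U) → rack 3 (remaining 11U)
S7 (4U) → rack 2 (remaining 7U)
S8 (15U) → rack 4 (remaining 9U)
S9 (18U) → rack 5 (remaining 6U)
S10 (17U) → rack 6 (remaining 7U)
S11 (4U) → rack 2 (remaining 3U)
S12 (17U) → rack 7 (remaining 7U)

7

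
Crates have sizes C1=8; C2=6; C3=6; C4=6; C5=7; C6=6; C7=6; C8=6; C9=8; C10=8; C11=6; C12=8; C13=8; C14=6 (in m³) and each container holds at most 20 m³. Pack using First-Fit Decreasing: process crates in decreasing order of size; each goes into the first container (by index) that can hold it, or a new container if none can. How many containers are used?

6

Sorted descending: 8, 8, 8, 8, 8, 7, 6, 6, 6, 6, 6, 6, 6, 6.
8 m³ → container 1 (remaining 12 m³)
8 m³ → container 1 (remaining 4 m³)
8 m³ → container 2 (remaining 12 m³)
8 m³ → container 2 (remaining 4 m³)
8 m³ → container 3 (remaining 12 m³)
7 m³ → container 3 (remaining 5 m³)
6 m³ → container 4 (remaining 14 m³)
6 m³ → container 4 (remaining 8 m³)
6 m³ → container 4 (remaining 2 m³)
6 m³ → container 5 (remaining 14 m³)
6 m³ → container 5 (remaining 8 m³)
6 m³ → container 5 (remaining 2 m³)
6 m³ → container 6 (remaining 14 m³)
6 m³ → container 6 (remaining 8 m³)
Final containers: [8,8] [8,8] [8,7] [6,6,6] [6,6,6] [6,6].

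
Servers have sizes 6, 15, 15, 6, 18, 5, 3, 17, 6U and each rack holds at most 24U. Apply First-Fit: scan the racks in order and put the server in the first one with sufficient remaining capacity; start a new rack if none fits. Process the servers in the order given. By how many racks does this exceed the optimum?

0

First-Fit: [6,15,3] [15,6] [18,5] [17,6] → 4 racks.
Total size 91U; any packing needs at least ⌈91/24⌉ = 4 racks.
So 4 is already optimal.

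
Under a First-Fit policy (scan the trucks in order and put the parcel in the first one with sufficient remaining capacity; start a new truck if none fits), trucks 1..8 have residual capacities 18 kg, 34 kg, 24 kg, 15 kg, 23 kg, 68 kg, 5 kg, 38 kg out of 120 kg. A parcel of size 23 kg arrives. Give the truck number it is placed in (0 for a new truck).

2

Trucks with room: truck 2 (34 kg), truck 3 (24 kg), truck 5 (23 kg), truck 6 (68 kg), truck 8 (38 kg).
The first with room is truck 2.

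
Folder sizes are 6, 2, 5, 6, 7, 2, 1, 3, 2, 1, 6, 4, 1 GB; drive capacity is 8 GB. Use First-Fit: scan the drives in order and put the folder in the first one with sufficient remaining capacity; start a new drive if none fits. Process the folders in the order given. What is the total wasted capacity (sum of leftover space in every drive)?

6 GB → drive 1 (remaining 2 GB)
2 GB → drive 1 (remaining 0 GB)
5 GB → drive 2 (remaining 3 GB)
6 GB → drive 3 (remaining 2 GB)
7 GB → drive 4 (remaining 1 GB)
2 GB → drive 2 (remaining 1 GB)
1 GB → drive 2 (remaining 0 GB)
3 GB → drive 5 (remaining 5 GB)
2 GB → drive 3 (remaining 0 GB)
1 GB → drive 4 (remaining 0 GB)
6 GB → drive 6 (remaining 2 GB)
4 GB → drive 5 (remaining 1 GB)
1 GB → drive 5 (remaining 0 GB)
6 drives × 8 GB = 48 GB; used 46 GB; unused 2 GB.

2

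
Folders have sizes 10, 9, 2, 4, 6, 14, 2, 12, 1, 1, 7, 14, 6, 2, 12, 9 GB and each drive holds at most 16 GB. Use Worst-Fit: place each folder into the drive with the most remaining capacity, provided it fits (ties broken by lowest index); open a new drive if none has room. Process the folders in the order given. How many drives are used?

10 GB → drive 1 (remaining 6 GB)
9 GB → drive 2 (remaining 7 GB)
2 GB → drive 2 (remaining 5 GB)
4 GB → drive 1 (remaining 2 GB)
6 GB → drive 3 (remaining 10 GB)
14 GB → drive 4 (remaining 2 GB)
2 GB → drive 3 (remaining 8 GB)
12 GB → drive 5 (remaining 4 GB)
1 GB → drive 3 (remaining 7 GB)
1 GB → drive 3 (remaining 6 GB)
7 GB → drive 6 (remaining 9 GB)
14 GB → drive 7 (remaining 2 GB)
6 GB → drive 6 (remaining 3 GB)
2 GB → drive 3 (remaining 4 GB)
12 GB → drive 8 (remaining 4 GB)
9 GB → drive 9 (remaining 7 GB)
Final drives: [10,4] [9,2] [6,2,1,1,2] [14] [12] [7,6] [14] [12] [9].

9 drives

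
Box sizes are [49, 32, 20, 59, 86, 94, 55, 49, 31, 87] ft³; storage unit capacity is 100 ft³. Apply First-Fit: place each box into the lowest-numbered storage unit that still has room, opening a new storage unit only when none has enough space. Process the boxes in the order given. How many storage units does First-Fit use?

storage unit 1: place 49 ft³, 51 ft³ left
storage unit 1: place 32 ft³, 19 ft³ left
storage unit 2: place 20 ft³, 80 ft³ left
storage unit 2: place 59 ft³, 21 ft³ left
storage unit 3: place 86 ft³, 14 ft³ left
storage unit 4: place 94 ft³, 6 ft³ left
storage unit 5: place 55 ft³, 45 ft³ left
storage unit 6: place 49 ft³, 51 ft³ left
storage unit 5: place 31 ft³, 14 ft³ left
storage unit 7: place 87 ft³, 13 ft³ left
Final storage units: [49,32] [20,59] [86] [94] [55,31] [49] [87].

7 storage units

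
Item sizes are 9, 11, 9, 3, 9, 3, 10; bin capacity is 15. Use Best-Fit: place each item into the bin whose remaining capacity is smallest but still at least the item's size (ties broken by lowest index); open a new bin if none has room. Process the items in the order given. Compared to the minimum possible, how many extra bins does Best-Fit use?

Best-Fit: [9,3] [11,3] [9] [9] [10] → 5 bins.
5 items exceed 7.5 (half the capacity), and no two of those can share a bin, so at least 5 bins are needed.
So 5 is already optimal.

0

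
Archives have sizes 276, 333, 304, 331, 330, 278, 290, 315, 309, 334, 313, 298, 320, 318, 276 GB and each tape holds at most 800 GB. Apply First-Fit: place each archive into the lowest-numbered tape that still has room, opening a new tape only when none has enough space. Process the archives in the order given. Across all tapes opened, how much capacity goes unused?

1775

Put 276 GB in tape 1; 524 GB remain.
Put 333 GB in tape 1; 191 GB remain.
Put 304 GB in tape 2; 496 GB remain.
Put 331 GB in tape 2; 165 GB remain.
Put 330 GB in tape 3; 470 GB remain.
Put 278 GB in tape 3; 192 GB remain.
Put 290 GB in tape 4; 510 GB remain.
Put 315 GB in tape 4; 195 GB remain.
Put 309 GB in tape 5; 491 GB remain.
Put 334 GB in tape 5; 157 GB remain.
Put 313 GB in tape 6; 487 GB remain.
Put 298 GB in tape 6; 189 GB remain.
Put 320 GB in tape 7; 480 GB remain.
Put 318 GB in tape 7; 162 GB remain.
Put 276 GB in tape 8; 524 GB remain.
8 tapes × 800 GB = 6400 GB; used 4625 GB; unused 1775 GB.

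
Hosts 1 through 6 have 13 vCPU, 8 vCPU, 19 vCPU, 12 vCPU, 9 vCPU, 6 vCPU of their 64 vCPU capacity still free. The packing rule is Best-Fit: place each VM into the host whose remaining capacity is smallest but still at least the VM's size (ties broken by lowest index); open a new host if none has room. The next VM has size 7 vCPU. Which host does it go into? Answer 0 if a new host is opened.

2

Hosts with room: host 1 (13 vCPU), host 2 (8 vCPU), host 3 (19 vCPU), host 4 (12 vCPU), host 5 (9 vCPU).
Tightest fit is host 2 with 8 vCPU free.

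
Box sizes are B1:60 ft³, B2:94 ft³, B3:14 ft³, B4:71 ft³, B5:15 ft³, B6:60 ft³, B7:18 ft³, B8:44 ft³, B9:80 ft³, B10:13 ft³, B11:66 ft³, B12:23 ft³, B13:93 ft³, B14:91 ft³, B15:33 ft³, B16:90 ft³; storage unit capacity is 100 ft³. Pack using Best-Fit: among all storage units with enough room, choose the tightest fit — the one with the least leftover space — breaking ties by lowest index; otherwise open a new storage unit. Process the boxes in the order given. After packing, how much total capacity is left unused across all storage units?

135

Put B1 (60 ft³) in storage unit 1; 40 ft³ remain.
Put B2 (94 ft³) in storage unit 2; 6 ft³ remain.
Put B3 (14 ft³) in storage unit 1; 26 ft³ remain.
Put B4 (71 ft³) in storage unit 3; 29 ft³ remain.
Put B5 (15 ft³) in storage unit 1; 11 ft³ remain.
Put B6 (60 ft³) in storage unit 4; 40 ft³ remain.
Put B7 (18 ft³) in storage unit 3; 11 ft³ remain.
Put B8 (44 ft³) in storage unit 5; 56 ft³ remain.
Put B9 (80 ft³) in storage unit 6; 20 ft³ remain.
Put B10 (13 ft³) in storage unit 6; 7 ft³ remain.
Put B11 (66 ft³) in storage unit 7; 34 ft³ remain.
Put B12 (23 ft³) in storage unit 7; 11 ft³ remain.
Put B13 (93 ft³) in storage unit 8; 7 ft³ remain.
Put B14 (91 ft³) in storage unit 9; 9 ft³ remain.
Put B15 (33 ft³) in storage unit 4; 7 ft³ remain.
Put B16 (90 ft³) in storage unit 10; 10 ft³ remain.
10 storage units × 100 ft³ = 1000 ft³; used 865 ft³; unused 135 ft³.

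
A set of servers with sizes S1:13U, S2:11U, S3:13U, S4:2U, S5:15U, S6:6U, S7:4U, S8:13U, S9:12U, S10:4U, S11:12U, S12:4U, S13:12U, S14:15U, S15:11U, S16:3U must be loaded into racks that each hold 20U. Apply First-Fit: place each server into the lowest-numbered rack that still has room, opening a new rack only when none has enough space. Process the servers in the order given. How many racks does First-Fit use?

S1 (13U) → rack 1 (remaining 7U)
S2 (11U) → rack 2 (remaining 9U)
S3 (13U) → rack 3 (remaining 7U)
S4 (2U) → rack 1 (remaining 5U)
S5 (15U) → rack 4 (remaining 5U)
S6 (6U) → rack 2 (remaining 3U)
S7 (4U) → rack 1 (remaining 1U)
S8 (13U) → rack 5 (remaining 7U)
S9 (12U) → rack 6 (remaining 8U)
S10 (4U) → rack 3 (remaining 3U)
S11 (12U) → rack 7 (remaining 8U)
S12 (4U) → rack 4 (remaining 1U)
S13 (12U) → rack 8 (remaining 8U)
S14 (15U) → rack 9 (remaining 5U)
S15 (11U) → rack 10 (remaining 9U)
S16 (3U) → rack 2 (remaining 0U)

10 racks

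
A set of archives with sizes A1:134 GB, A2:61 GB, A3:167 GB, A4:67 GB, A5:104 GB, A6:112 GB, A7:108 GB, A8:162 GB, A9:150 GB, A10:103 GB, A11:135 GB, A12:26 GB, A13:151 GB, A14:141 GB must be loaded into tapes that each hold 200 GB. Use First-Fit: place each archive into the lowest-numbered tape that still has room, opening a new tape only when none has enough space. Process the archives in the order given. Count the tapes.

11 tapes

Put A1 (134 GB) in tape 1; 66 GB remain.
Put A2 (61 GB) in tape 1; 5 GB remain.
Put A3 (167 GB) in tape 2; 33 GB remain.
Put A4 (67 GB) in tape 3; 133 GB remain.
Put A5 (104 GB) in tape 3; 29 GB remain.
Put A6 (112 GB) in tape 4; 88 GB remain.
Put A7 (108 GB) in tape 5; 92 GB remain.
Put A8 (162 GB) in tape 6; 38 GB remain.
Put A9 (150 GB) in tape 7; 50 GB remain.
Put A10 (103 GB) in tape 8; 97 GB remain.
Put A11 (135 GB) in tape 9; 65 GB remain.
Put A12 (26 GB) in tape 2; 7 GB remain.
Put A13 (151 GB) in tape 10; 49 GB remain.
Put A14 (141 GB) in tape 11; 59 GB remain.
Final tapes: [134,61] [167,26] [67,104] [112] [108] [162] [150] [103] [135] [151] [141].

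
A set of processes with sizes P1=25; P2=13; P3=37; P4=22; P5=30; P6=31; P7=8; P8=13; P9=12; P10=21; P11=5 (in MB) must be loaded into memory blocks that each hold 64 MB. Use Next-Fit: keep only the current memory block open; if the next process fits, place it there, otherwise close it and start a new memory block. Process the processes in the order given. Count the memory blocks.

memory block 1: place P1 (25 MB), 39 MB left
memory block 1: place P2 (13 MB), 26 MB left
memory block 2: place P3 (37 MB), 27 MB left
memory block 2: place P4 (22 MB), 5 MB left
memory block 3: place P5 (30 MB), 34 MB left
memory block 3: place P6 (31 MB), 3 MB left
memory block 4: place P7 (8 MB), 56 MB left
memory block 4: place P8 (13 MB), 43 MB left
memory block 4: place P9 (12 MB), 31 MB left
memory block 4: place P10 (21 MB), 10 MB left
memory block 4: place P11 (5 MB), 5 MB left
Final memory blocks: [25,13] [37,22] [30,31] [8,13,12,21,5].

4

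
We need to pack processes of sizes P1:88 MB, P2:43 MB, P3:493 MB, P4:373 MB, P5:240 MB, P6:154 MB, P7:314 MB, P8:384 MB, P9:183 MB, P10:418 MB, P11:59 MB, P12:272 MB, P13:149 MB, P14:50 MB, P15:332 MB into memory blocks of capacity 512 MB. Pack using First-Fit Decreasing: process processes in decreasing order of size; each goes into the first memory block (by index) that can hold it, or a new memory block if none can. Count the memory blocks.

8 memory blocks

Sorted descending: 493, 418, 384, 373, 332, 314, 272, 240, 183, 154, 149, 88, 59, 50, 43.
493 MB → memory block 1 (remaining 19 MB)
418 MB → memory block 2 (remaining 94 MB)
384 MB → memory block 3 (remaining 128 MB)
373 MB → memory block 4 (remaining 139 MB)
332 MB → memory block 5 (remaining 180 MB)
314 MB → memory block 6 (remaining 198 MB)
272 MB → memory block 7 (remaining 240 MB)
240 MB → memory block 7 (remaining 0 MB)
183 MB → memory block 6 (remaining 15 MB)
154 MB → memory block 5 (remaining 26 MB)
149 MB → memory block 8 (remaining 363 MB)
88 MB → memory block 2 (remaining 6 MB)
59 MB → memory block 3 (remaining 69 MB)
50 MB → memory block 3 (remaining 19 MB)
43 MB → memory block 4 (remaining 96 MB)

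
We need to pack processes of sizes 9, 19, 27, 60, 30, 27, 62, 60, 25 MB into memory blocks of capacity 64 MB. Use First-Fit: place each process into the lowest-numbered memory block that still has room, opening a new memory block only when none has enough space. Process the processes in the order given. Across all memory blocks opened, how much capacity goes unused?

65

memory block 1: place 9 MB, 55 MB left
memory block 1: place 19 MB, 36 MB left
memory block 1: place 27 MB, 9 MB left
memory block 2: place 60 MB, 4 MB left
memory block 3: place 30 MB, 34 MB left
memory block 3: place 27 MB, 7 MB left
memory block 4: place 62 MB, 2 MB left
memory block 5: place 60 MB, 4 MB left
memory block 6: place 25 MB, 39 MB left
6 memory blocks × 64 MB = 384 MB; used 319 MB; unused 65 MB.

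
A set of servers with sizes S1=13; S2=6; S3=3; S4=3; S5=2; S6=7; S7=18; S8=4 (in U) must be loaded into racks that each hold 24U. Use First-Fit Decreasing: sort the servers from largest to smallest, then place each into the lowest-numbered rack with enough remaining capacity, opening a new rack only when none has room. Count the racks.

Sorted descending: 18, 13, 7, 6, 4, 3, 3, 2.
18U → rack 1 (remaining 6U)
13U → rack 2 (remaining 11U)
7U → rack 2 (remaining 4U)
6U → rack 1 (remaining 0U)
4U → rack 2 (remaining 0U)
3U → rack 3 (remaining 21U)
3U → rack 3 (remaining 18U)
2U → rack 3 (remaining 16U)

3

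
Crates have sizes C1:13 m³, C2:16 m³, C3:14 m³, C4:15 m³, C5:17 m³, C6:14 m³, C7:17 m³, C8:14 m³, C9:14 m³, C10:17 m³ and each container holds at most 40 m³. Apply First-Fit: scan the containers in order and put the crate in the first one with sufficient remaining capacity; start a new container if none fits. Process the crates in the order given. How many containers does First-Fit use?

5

C1 (13 m³) → container 1 (remaining 27 m³)
C2 (16 m³) → container 1 (remaining 11 m³)
C3 (14 m³) → container 2 (remaining 26 m³)
C4 (15 m³) → container 2 (remaining 11 m³)
C5 (17 m³) → container 3 (remaining 23 m³)
C6 (14 m³) → container 3 (remaining 9 m³)
C7 (17 m³) → container 4 (remaining 23 m³)
C8 (14 m³) → container 4 (remaining 9 m³)
C9 (14 m³) → container 5 (remaining 26 m³)
C10 (17 m³) → container 5 (remaining 9 m³)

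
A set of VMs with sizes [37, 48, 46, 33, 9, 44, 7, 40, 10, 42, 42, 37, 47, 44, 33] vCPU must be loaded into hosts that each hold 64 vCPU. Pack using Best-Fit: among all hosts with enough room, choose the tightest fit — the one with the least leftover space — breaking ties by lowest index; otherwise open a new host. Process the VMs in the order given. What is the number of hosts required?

37 vCPU → host 1 (remaining 27 vCPU)
48 vCPU → host 2 (remaining 16 vCPU)
46 vCPU → host 3 (remaining 18 vCPU)
33 vCPU → host 4 (remaining 31 vCPU)
9 vCPU → host 2 (remaining 7 vCPU)
44 vCPU → host 5 (remaining 20 vCPU)
7 vCPU → host 2 (remaining 0 vCPU)
40 vCPU → host 6 (remaining 24 vCPU)
10 vCPU → host 3 (remaining 8 vCPU)
42 vCPU → host 7 (remaining 22 vCPU)
42 vCPU → host 8 (remaining 22 vCPU)
37 vCPU → host 9 (remaining 27 vCPU)
47 vCPU → host 10 (remaining 17 vCPU)
44 vCPU → host 11 (remaining 20 vCPU)
33 vCPU → host 12 (remaining 31 vCPU)
Final hosts: [37] [48,9,7] [46,10] [33] [44] [40] [42] [42] [37] [47] [44] [33].

12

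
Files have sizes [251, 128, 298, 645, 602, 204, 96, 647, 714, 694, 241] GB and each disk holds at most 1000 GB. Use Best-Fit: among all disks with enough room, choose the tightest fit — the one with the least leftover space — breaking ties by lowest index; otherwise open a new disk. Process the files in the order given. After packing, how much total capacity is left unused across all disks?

1480

Put 251 GB in disk 1; 749 GB remain.
Put 128 GB in disk 1; 621 GB remain.
Put 298 GB in disk 1; 323 GB remain.
Put 645 GB in disk 2; 355 GB remain.
Put 602 GB in disk 3; 398 GB remain.
Put 204 GB in disk 1; 119 GB remain.
Put 96 GB in disk 1; 23 GB remain.
Put 647 GB in disk 4; 353 GB remain.
Put 714 GB in disk 5; 286 GB remain.
Put 694 GB in disk 6; 306 GB remain.
Put 241 GB in disk 5; 45 GB remain.
6 disks × 1000 GB = 6000 GB; used 4520 GB; unused 1480 GB.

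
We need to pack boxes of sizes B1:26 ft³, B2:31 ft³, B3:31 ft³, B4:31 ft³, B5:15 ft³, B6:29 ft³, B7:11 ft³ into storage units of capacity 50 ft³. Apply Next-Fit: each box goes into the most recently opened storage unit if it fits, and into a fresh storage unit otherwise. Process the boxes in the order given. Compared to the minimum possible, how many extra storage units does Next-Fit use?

0

Next-Fit: [26] [31] [31] [31,15] [29,11] → 5 storage units.
5 boxes exceed 25 ft³ (half the capacity), and no two of those can share a storage unit, so at least 5 storage units are needed.
So 5 is already optimal.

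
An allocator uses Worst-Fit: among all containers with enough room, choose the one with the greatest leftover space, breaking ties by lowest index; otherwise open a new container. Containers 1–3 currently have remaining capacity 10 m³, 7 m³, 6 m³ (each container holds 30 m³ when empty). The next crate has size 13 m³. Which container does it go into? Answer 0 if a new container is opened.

0

No container has ≥ 13 m³ free, so a new container is opened.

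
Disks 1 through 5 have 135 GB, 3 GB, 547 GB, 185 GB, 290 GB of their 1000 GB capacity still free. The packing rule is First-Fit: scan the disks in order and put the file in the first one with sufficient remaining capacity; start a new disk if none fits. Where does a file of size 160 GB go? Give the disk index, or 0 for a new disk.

Disks with room: disk 3 (547 GB), disk 4 (185 GB), disk 5 (290 GB).
The first with room is disk 3.

3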